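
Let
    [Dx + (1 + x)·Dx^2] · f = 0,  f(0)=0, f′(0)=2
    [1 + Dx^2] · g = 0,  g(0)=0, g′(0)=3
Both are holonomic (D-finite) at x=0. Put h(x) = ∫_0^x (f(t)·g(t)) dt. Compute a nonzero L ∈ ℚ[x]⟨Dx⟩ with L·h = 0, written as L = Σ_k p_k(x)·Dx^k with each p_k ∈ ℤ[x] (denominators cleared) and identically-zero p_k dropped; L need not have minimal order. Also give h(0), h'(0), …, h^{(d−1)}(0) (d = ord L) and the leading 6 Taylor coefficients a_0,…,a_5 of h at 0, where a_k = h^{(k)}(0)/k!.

f: a_k = 0, 2, -1, 2/3, -1/2, 2/5, …
g: a_k = 0, 3, 0, -1/2, 0, 1/40, …
h₀=f·g: eliminate ⇒ L₀, order ≤ 2·2.
∫: right-multiply L₀ by Dx.
L = (-3 + 6·x + 19·x^2 + 16·x^3 + 4·x^4)·Dx + (4 + 20·x + 24·x^2 + 8·x^3)·Dx^2 + (20·x + 42·x^2 + 32·x^3 + 8·x^4)·Dx^3 + (4 + 20·x + 24·x^2 + 8·x^3)·Dx^4 + (3 + 14·x + 23·x^2 + 16·x^3 + 4·x^4)·Dx^5  (order 5).
h: a_k = 0, 0, 0, 2, -3/4, 1/5, …
ICs: h(0) = 0, h′(0) = 0, h′′(0) = 0, h′′′(0) = 12, h′′′′(0) = -18.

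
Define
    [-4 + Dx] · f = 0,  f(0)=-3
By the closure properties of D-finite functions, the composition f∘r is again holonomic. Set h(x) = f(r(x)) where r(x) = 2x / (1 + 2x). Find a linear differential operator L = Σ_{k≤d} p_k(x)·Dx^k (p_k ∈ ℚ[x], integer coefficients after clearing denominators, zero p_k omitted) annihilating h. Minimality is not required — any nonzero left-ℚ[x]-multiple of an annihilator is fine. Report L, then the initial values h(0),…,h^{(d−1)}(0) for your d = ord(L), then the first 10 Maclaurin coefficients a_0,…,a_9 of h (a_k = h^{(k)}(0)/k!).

L = -8 + (1 + 4·x + 4·x^2)·Dx  (order 1).
h: a_k = -3, -24, -48, 32, 64, -896/5, 2816/15, 8704/105, -80896/105, 1697792/945, …
ICs: h(0) = -3.

f: a_k = -3, -12, -24, -32, -32, -128/5, -256/15, -1024/105, -512/105, -2048/945, …
f∘r: x↦r, Dx↦Dx/r' in L_f ⇒ L₀.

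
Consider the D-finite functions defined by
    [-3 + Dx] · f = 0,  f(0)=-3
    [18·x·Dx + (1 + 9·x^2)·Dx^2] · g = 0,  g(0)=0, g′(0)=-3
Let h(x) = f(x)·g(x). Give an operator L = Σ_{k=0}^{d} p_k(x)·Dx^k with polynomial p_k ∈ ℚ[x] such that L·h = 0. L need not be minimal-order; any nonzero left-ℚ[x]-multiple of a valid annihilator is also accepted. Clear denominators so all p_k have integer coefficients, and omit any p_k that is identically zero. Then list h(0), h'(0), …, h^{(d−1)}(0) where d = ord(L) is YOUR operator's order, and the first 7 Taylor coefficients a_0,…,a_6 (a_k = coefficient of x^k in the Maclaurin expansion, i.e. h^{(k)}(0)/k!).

f: a_k = -3, -9, -27/2, -27/2, -81/8, -243/40, -243/80, …
g: a_k = 0, -3, 0, 9, 0, -243/5, 0, …
Product ⇒ symmetric product L₀, ord ≤ 2.
L = (9 - 54·x + 81·x^2) + (-6 + 18·x - 54·x^2)·Dx + (1 + 9·x^2)·Dx^2  (order 2).
h: a_k = 0, 9, 27, 27/2, -81/2, 2187/40, 2673/8, …
ICs: h(0) = 0, h′(0) = 9.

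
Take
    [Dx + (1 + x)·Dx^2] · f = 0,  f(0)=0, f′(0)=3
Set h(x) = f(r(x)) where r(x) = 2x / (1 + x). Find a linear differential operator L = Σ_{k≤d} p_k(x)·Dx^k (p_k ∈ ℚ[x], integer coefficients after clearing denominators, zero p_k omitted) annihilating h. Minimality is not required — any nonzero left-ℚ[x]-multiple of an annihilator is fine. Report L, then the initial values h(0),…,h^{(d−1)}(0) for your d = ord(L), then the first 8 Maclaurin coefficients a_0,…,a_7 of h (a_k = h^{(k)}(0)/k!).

L = (4 + 6·x)·Dx + (1 + 4·x + 3·x^2)·Dx^2  (order 2).
h: a_k = 0, 6, -12, 26, -60, 726/5, -364, 6558/7, …
ICs: h(0) = 0, h′(0) = 6.

f: a_k = 0, 3, -3/2, 1, -3/4, 3/5, -1/2, 3/7, …
Substitute x→r, Dx→(1/r')Dx; clear ⇒ L₀.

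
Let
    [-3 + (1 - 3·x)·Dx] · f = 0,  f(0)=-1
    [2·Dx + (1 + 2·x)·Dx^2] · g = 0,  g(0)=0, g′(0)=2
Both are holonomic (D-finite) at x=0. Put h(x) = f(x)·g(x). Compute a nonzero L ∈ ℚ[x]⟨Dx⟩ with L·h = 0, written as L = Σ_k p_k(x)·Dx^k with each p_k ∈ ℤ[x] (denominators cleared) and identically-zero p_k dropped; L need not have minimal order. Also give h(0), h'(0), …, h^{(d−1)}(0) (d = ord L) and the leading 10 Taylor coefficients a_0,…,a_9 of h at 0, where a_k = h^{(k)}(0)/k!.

L = 6 + (4 + 18·x)·Dx + (-1 + x + 6·x^2)·Dx^2  (order 2).
h: a_k = 0, -2, -4, -44/3, -40, -632/5, -5528/15, -39336/35, -116888/35, -3173896/315, …
ICs: h(0) = 0, h′(0) = -2.

f: a_k = -1, -3, -9, -27, -81, -243, -729, -2187, -6561, -19683, …
g: a_k = 0, 2, -2, 8/3, -4, 32/5, -32/3, 128/7, -32, 512/9, …
Product ⇒ symmetric product L₀, ord ≤ 2.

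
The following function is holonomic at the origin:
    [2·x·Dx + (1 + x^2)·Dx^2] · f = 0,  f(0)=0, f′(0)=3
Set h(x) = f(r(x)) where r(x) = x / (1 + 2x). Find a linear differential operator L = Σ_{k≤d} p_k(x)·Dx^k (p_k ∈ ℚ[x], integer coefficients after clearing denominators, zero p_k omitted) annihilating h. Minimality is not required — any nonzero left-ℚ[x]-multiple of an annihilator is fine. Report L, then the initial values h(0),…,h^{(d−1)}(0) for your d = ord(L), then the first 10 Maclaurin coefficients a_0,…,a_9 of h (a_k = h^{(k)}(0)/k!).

L = (4 + 10·x)·Dx + (1 + 4·x + 5·x^2)·Dx^2  (order 2).
h: a_k = 0, 3, -6, 11, -18, 123/5, -22, -87/7, 126, -1199/3, …
ICs: h(0) = 0, h′(0) = 3.

f: a_k = 0, 3, 0, -1, 0, 3/5, 0, -3/7, 0, 1/3, …
h₀=f(r): pull back L_f along r ⇒ L₀.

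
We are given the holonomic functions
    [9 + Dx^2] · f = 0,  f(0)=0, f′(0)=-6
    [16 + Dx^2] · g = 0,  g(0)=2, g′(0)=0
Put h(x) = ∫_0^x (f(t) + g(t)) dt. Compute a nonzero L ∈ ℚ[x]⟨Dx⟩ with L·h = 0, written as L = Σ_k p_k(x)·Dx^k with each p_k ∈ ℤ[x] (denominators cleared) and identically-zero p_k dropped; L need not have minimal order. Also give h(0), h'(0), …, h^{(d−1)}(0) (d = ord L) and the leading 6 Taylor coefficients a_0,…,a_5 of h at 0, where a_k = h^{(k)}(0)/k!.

f: a_k = 0, -6, 0, 9, 0, -81/20, …
g: a_k = 2, 0, -16, 0, 64/3, 0, …
Sum ⇒ L₀ = lclm(L_f,L_g) in ℚ(x)⟨Dx⟩.
Integrate: L := L₀·Dx.
L = 144·Dx + 25·Dx^3 + Dx^5  (order 5).
h: a_k = 0, 2, -3, -16/3, 9/4, 64/15, …
ICs: h(0) = 0, h′(0) = 2, h′′(0) = -6, h′′′(0) = -32, h′′′′(0) = 54.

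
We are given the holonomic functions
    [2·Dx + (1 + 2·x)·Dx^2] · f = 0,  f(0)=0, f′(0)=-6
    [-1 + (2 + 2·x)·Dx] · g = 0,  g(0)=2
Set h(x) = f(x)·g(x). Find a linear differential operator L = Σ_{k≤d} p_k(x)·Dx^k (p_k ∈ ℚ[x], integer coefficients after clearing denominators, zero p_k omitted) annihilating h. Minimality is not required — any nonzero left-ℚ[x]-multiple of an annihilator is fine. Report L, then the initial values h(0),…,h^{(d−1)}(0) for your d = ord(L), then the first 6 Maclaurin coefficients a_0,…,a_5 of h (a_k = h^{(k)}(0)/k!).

f: a_k = 0, -6, 6, -8, 12, -96/5, …
g: a_k = 2, 1, -1/4, 1/8, -5/64, 7/128, …
f·g: L₀ = L_f ⊗_s L_g, ord ≤ 2·1.
L = (-1 + 2·x) + (4 + 4·x)·Dx + (4 + 16·x + 20·x^2 + 8·x^3)·Dx^2  (order 2).
h: a_k = 0, -12, 6, -17/2, 55/4, -3709/160, …
ICs: h(0) = 0, h′(0) = -12.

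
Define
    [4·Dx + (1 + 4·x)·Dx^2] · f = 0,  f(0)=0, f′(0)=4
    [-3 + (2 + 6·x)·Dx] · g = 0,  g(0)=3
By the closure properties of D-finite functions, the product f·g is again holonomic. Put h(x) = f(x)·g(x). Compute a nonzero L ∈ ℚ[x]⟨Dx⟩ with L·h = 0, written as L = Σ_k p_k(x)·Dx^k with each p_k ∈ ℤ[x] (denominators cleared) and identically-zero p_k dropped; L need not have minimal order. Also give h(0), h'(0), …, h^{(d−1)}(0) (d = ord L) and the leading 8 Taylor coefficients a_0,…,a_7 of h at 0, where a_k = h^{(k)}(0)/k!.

L = (3 + 36·x) + (4 + 12·x)·Dx + (4 + 40·x + 132·x^2 + 144·x^3)·Dx^2  (order 2).
h: a_k = 0, 12, -6, 29/2, -195/4, 28149/160, -206953/320, 21442563/8960, …
ICs: h(0) = 0, h′(0) = 12.

f: a_k = 0, 4, -8, 64/3, -64, 1024/5, -2048/3, 16384/7, …
g: a_k = 3, 9/2, -27/8, 81/16, -1215/128, 5103/256, -45927/1024, 216513/2048, …
f·g: L₀ = L_f ⊗_s L_g, ord ≤ 2·1.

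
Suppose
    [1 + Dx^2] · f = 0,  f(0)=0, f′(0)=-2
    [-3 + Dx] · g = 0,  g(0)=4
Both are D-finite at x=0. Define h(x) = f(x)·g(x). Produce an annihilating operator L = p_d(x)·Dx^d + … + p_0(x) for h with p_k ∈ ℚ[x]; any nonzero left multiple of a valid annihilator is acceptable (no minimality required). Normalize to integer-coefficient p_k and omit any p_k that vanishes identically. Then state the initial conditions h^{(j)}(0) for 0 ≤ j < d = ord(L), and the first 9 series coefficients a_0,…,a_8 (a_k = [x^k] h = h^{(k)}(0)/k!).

f: a_k = 0, -2, 0, 1/3, 0, -1/60, 0, 1/2520, 0, …
g: a_k = 4, 12, 18, 18, 27/2, 81/10, 81/20, 243/140, 729/1120, …
f·g: L₀ = L_f ⊗_s L_g, ord ≤ 2·1.
L = 10 - 6·Dx + Dx^2  (order 2).
h: a_k = 0, -8, -24, -104/3, -32, -316/15, -52/5, -1228/315, -16/15, …
ICs: h(0) = 0, h′(0) = -8.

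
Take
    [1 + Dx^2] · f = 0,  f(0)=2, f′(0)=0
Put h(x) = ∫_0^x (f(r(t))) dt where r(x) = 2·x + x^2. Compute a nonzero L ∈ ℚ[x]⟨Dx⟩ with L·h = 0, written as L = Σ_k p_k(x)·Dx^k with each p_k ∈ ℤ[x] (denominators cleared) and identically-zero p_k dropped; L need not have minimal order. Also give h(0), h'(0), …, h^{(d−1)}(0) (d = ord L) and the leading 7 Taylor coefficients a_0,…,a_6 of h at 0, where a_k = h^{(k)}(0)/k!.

L = (4 + 12·x + 12·x^2 + 4·x^3)·Dx - Dx^2 + (1 + x)·Dx^3  (order 3).
h: a_k = 0, 2, 0, -4/3, -1, 1/15, 4/9, …
ICs: h(0) = 0, h′(0) = 2, h′′(0) = 0.

f: a_k = 2, 0, -1, 0, 1/12, 0, -1/360, …
f∘r: x↦r, Dx↦Dx/r' in L_f ⇒ L₀.
∫: right-multiply L₀ by Dx.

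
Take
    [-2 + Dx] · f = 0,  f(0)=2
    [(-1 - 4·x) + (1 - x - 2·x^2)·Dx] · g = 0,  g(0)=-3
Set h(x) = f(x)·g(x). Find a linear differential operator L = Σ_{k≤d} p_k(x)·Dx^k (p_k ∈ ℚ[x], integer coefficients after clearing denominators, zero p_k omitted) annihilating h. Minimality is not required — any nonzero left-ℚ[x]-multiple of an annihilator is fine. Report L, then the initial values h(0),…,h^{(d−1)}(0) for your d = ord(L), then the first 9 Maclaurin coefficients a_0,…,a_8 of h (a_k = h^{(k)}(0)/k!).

f: a_k = 2, 4, 4, 8/3, 4/3, 8/15, 8/45, 16/315, 4/315, …
g: a_k = -3, -3, -9, -15, -33, -63, -129, -255, -513, …
h₀=f·g: eliminate ⇒ L₀, order ≤ 1·1.
L = (3 + 2·x - 4·x^2) + (-1 + x + 2·x^2)·Dx  (order 1).
h: a_k = -6, -18, -42, -86, -174, -1738/5, -10442/15, -48702/35, -292298/105, …
ICs: h(0) = -6.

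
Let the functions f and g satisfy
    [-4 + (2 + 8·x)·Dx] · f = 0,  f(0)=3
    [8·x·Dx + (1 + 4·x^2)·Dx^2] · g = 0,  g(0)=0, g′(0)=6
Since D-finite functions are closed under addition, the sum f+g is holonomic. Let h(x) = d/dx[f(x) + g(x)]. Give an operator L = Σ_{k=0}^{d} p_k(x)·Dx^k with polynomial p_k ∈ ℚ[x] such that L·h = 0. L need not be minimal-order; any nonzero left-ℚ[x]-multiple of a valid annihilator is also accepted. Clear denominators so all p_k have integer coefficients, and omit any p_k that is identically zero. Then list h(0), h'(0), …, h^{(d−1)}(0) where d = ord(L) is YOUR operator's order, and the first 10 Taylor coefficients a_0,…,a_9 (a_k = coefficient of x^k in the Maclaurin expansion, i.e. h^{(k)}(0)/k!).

L = (-8 - 80·x + 96·x^2 + 192·x^3) + (-10 - 32·x - 64·x^2 + 384·x^3 + 672·x^4)·Dx + (-1 + 24·x^2 + 48·x^3 + 112·x^4 + 192·x^5)·Dx^2  (order 2).
h: a_k = 12, -12, 12, -120, 516, -1512, 5160, -20592, 78756, -291720, …
ICs: h(0) = 12, h′(0) = -12.

f: a_k = 3, 6, -6, 12, -30, 84, -252, 792, -2574, 8580, …
g: a_k = 0, 6, 0, -8, 0, 96/5, 0, -384/7, 0, 512/3, …
f+g: L₀ = lclm(L_f,L_g), ord ≤ 1+2.
h=h₀': d/dx-closure on L₀ ⇒ L.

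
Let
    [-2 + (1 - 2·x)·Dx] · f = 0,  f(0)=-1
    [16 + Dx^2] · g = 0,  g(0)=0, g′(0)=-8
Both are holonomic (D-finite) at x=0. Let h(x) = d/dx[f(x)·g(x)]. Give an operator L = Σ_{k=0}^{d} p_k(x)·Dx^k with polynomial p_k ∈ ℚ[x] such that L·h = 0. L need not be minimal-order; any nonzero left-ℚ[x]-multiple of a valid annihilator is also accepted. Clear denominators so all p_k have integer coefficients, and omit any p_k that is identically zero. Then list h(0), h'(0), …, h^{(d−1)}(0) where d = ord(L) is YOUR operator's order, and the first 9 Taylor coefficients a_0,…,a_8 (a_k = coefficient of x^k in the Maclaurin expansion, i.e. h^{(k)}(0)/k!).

L = (8 - 64·x + 64·x^2) + (-4 + 8·x)·Dx + (1 - 4·x + 4·x^2)·Dx^2  (order 2).
h: a_k = 8, 32, 32, 256/3, 896/3, 3584/5, 73216/45, 1171456/315, 2639872/315, …
ICs: h(0) = 8, h′(0) = 32.

f: a_k = -1, -2, -4, -8, -16, -32, -64, -128, -256, …
g: a_k = 0, -8, 0, 64/3, 0, -256/15, 0, 2048/315, 0, …
Sym-product of L_f,L_g gives L₀ (≤ ord 2).
h=h₀': d/dx-closure on L₀ ⇒ L.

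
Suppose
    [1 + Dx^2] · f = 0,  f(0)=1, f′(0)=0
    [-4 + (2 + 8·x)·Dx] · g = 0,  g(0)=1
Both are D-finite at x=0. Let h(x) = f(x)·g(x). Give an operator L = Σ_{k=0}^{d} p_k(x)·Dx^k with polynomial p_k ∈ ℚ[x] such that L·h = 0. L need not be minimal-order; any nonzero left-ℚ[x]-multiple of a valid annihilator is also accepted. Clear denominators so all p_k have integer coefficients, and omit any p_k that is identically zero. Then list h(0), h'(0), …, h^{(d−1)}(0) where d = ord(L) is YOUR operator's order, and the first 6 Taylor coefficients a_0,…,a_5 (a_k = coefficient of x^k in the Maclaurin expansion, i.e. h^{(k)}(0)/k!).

L = (13 + 8·x + 16·x^2) + (-4 - 16·x)·Dx + (1 + 8·x + 16·x^2)·Dx^2  (order 2).
h: a_k = 1, 2, -5/2, 3, -215/24, 313/12, …
ICs: h(0) = 1, h′(0) = 2.

f: a_k = 1, 0, -1/2, 0, 1/24, 0, …
g: a_k = 1, 2, -2, 4, -10, 28, …
h₀=f·g: eliminate ⇒ L₀, order ≤ 2·1.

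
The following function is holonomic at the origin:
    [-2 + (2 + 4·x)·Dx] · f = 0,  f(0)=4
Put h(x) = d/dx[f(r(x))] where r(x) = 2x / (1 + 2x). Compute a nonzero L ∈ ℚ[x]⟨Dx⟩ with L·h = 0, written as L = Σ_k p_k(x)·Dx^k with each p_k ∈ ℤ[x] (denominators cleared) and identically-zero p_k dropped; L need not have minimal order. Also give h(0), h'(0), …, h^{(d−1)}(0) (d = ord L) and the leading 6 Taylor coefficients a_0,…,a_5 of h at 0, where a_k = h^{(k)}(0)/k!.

f: a_k = 4, 4, -2, 2, -5/2, 7/2, …
h₀=f(r): pull back L_f along r ⇒ L₀.
h₀' ⇒ L via d/dx closure of L₀.
L = (-6 - 24·x) + (-1 - 8·x - 12·x^2)·Dx  (order 1).
h: a_k = 8, -48, 240, -1184, 6000, -31392, …
ICs: h(0) = 8.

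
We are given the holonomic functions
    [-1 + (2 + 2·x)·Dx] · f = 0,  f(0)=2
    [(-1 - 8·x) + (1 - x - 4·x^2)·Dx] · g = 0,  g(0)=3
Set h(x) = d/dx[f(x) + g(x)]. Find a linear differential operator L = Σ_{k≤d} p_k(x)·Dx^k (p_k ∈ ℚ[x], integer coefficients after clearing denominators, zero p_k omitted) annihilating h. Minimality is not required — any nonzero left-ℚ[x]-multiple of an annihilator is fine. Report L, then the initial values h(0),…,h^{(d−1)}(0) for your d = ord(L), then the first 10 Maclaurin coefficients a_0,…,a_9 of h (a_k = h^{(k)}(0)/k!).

f: a_k = 2, 1, -1/4, 1/8, -5/64, 7/128, -21/512, 33/1024, -429/16384, 715/32768, …
g: a_k = 3, 3, 15, 27, 87, 195, 543, 1323, 3495, 8787, …
L₀ := lclm(L_f,L_g); ord L₀ ≤ 1+1.
Differentiate: ansatz ord ≤ ord L₀ ⇒ L.
L = (-138 - 1110·x - 2208·x^2 - 3648·x^3 - 1920·x^4) + (-213 - 2334·x - 6429·x^2 - 12816·x^3 - 14352·x^4 - 5760·x^5)·Dx + (42 + 150·x + 246·x^2 - 598·x^3 - 2880·x^4 - 3424·x^5 - 1280·x^6)·Dx^2  (order 2).
h: a_k = 4, 59/2, 651/8, 5563/16, 124835/128, 833985/256, 9483495/1024, 57261651/2048, 2591398179/32768, 14920568965/65536, …
ICs: h(0) = 4, h′(0) = 59/2.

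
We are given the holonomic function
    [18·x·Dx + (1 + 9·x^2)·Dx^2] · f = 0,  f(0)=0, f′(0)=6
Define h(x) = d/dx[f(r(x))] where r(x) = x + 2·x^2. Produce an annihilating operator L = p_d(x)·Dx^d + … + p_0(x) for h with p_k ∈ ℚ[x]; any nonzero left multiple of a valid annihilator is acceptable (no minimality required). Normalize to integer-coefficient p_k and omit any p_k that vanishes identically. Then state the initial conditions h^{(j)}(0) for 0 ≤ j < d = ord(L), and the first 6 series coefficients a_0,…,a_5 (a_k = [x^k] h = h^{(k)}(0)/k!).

L = (-4 + 18·x + 144·x^2 + 432·x^3 + 432·x^4) + (1 + 4·x + 9·x^2 + 72·x^3 + 180·x^4 + 144·x^5)·Dx  (order 1).
h: a_k = 6, 24, -54, -432, -594, 4968, …
ICs: h(0) = 6.

f: a_k = 0, 6, 0, -18, 0, 486/5, …
Substitute x→r, Dx→(1/r')Dx; clear ⇒ L₀.
Derive L from L₀ (diff closure).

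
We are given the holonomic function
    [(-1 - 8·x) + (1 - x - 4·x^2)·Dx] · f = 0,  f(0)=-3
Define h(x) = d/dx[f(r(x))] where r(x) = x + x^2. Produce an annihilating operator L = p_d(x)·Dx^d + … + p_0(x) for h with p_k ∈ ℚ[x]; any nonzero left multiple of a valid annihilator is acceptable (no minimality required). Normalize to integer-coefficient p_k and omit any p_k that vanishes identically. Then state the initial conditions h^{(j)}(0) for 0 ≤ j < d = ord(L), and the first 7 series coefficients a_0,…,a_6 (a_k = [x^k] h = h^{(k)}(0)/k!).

f: a_k = -3, -3, -15, -27, -87, -195, -543, …
f∘r: x↦r, Dx↦Dx/r' in L_f ⇒ L₀.
Derive L from L₀ (diff closure).
L = (12 + 78·x + 246·x^2 + 656·x^3 + 1128·x^4 + 960·x^5 + 320·x^6) + (-1 - 9·x - 9·x^2 + 66·x^3 + 220·x^4 + 312·x^5 + 224·x^6 + 64·x^7)·Dx  (order 1).
h: a_k = -3, -36, -171, -732, -3120, -12402, -48153, …
ICs: h(0) = -3.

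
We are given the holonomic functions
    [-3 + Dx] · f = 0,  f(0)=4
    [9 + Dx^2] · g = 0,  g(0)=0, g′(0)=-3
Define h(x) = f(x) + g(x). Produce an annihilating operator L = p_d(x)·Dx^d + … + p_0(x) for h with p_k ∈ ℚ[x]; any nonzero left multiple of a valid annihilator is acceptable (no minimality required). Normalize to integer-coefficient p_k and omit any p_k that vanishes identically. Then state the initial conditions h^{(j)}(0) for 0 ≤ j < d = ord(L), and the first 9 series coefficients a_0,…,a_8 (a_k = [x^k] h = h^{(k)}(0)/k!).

f: a_k = 4, 12, 18, 18, 27/2, 81/10, 81/20, 243/140, 729/1120, …
g: a_k = 0, -3, 0, 9/2, 0, -81/40, 0, 243/560, 0, …
h₀=f+g: left-lcm gives L₀, ord ≤ 3.
L = -27 + 9·Dx - 3·Dx^2 + Dx^3  (order 3).
h: a_k = 4, 9, 18, 45/2, 27/2, 243/40, 81/20, 243/112, 729/1120, …
ICs: h(0) = 4, h′(0) = 9, h′′(0) = 36.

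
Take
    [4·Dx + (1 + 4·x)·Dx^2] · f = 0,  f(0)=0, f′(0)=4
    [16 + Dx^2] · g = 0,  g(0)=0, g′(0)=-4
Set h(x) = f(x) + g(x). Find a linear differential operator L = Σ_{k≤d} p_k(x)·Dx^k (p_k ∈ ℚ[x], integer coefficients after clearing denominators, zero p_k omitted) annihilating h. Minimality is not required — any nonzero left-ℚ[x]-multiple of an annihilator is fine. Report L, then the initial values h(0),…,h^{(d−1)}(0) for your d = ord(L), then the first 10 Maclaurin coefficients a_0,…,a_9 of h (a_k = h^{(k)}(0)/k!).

L = (448 + 512·x + 1024·x^2)·Dx + (48 + 320·x + 768·x^2 + 1024·x^3)·Dx^2 + (28 + 32·x + 64·x^2)·Dx^3 + (3 + 20·x + 48·x^2 + 64·x^3)·Dx^4  (order 4).
h: a_k = 0, 0, -8, 32, -64, 2944/15, -2048/3, 105472/45, -8192, 82573312/2835, …
ICs: h(0) = 0, h′(0) = 0, h′′(0) = -16, h′′′(0) = 192.

f: a_k = 0, 4, -8, 64/3, -64, 1024/5, -2048/3, 16384/7, -8192, 262144/9, …
g: a_k = 0, -4, 0, 32/3, 0, -128/15, 0, 1024/315, 0, -2048/2835, …
f+g: L₀ = lclm(L_f,L_g), ord ≤ 2+2.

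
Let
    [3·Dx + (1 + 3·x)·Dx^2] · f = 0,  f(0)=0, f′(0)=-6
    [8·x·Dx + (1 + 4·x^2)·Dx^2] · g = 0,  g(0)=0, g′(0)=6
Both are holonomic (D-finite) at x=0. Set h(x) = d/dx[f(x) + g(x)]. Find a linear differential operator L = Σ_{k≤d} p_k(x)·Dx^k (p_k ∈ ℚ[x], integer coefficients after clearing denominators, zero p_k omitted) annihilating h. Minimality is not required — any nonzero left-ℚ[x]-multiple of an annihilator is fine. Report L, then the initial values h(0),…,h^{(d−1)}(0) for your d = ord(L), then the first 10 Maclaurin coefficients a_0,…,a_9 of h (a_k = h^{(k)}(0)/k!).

L = (-24 - 216·x + 288·x^2 + 288·x^3) + (-26 - 48·x - 120·x^2 + 576·x^3 + 576·x^4)·Dx + (-3 - x + 24·x^2 + 32·x^3 + 144·x^4 + 144·x^5)·Dx^2  (order 2).
h: a_k = 0, 18, -78, 162, -390, 1458, -4758, 13122, -37830, 118098, …
ICs: h(0) = 0, h′(0) = 18.

f: a_k = 0, -6, 9, -18, 81/2, -486/5, 243, -4374/7, 6561/4, -4374, …
g: a_k = 0, 6, 0, -8, 0, 96/5, 0, -384/7, 0, 512/3, …
L₀ := lclm(L_f,L_g); ord L₀ ≤ 2+2.
Differentiate: ansatz ord ≤ ord L₀ ⇒ L.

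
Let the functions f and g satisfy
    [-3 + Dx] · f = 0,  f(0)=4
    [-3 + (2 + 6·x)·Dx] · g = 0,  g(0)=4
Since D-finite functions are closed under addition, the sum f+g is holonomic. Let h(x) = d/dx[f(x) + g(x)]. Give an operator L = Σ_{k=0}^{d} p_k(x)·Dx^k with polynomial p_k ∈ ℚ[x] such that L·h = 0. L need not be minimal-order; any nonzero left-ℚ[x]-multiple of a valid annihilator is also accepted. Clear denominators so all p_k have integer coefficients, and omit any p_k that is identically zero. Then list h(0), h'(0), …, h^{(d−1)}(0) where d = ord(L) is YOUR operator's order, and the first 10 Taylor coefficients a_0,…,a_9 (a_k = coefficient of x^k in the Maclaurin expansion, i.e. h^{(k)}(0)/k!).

f: a_k = 4, 12, 18, 18, 27/2, 81/10, 81/20, 243/140, 729/1120, 243/1120, …
g: a_k = 4, 6, -9/2, 27/4, -405/32, 1701/64, -15309/256, 72171/512, -2814669/8192, 14073345/16384, …
f+g: L₀ = lclm(L_f,L_g), ord ≤ 1+1.
Derive L from L₀ (diff closure).
L = (-15 - 18·x) + (-1 - 24·x - 36·x^2)·Dx + (2 + 10·x + 12·x^2)·Dx^2  (order 2).
h: a_k = 18, 27, 297/4, 27/8, 11097/64, -214083/640, 2557089/2560, -98326791/35840, 4434223419/573440, -25120174329/1146880, …
ICs: h(0) = 18, h′(0) = 27.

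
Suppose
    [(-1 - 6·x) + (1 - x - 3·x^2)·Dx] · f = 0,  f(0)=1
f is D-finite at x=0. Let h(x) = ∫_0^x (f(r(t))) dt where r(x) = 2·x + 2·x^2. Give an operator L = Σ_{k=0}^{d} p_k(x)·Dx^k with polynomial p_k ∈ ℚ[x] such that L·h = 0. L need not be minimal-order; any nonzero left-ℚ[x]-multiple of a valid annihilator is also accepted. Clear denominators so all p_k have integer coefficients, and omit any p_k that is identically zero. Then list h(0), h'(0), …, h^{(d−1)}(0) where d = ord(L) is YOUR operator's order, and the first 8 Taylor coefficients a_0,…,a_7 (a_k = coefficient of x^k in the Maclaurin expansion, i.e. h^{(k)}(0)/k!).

L = (2 + 28·x + 72·x^2 + 48·x^3)·Dx + (-1 + 2·x + 14·x^2 + 24·x^3 + 12·x^4)·Dx^2  (order 2).
h: a_k = 0, 1, 1, 6, 22, 488/5, 444, 14488/7, …
ICs: h(0) = 0, h′(0) = 1.

f: a_k = 1, 1, 4, 7, 19, 40, 97, 217, …
h₀=f(r): pull back L_f along r ⇒ L₀.
Integrate: L := L₀·Dx.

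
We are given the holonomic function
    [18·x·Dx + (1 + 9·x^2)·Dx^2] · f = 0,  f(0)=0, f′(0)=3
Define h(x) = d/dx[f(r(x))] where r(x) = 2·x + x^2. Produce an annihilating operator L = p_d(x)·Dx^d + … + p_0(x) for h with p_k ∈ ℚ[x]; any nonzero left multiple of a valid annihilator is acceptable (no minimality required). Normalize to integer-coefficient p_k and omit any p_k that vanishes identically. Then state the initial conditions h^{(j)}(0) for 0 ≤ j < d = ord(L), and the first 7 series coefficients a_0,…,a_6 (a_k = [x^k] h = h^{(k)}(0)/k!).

L = (-1 + 72·x + 144·x^2 + 108·x^3 + 27·x^4) + (1 + x + 36·x^2 + 72·x^3 + 45·x^4 + 9·x^5)·Dx  (order 1).
h: a_k = 6, 6, -216, -432, 7506, 23274, -252720, …
ICs: h(0) = 6.

f: a_k = 0, 3, 0, -9, 0, 243/5, 0, …
Change of var in L_f (x↦r) gives L₀.
Differentiate: ansatz ord ≤ ord L₀ ⇒ L.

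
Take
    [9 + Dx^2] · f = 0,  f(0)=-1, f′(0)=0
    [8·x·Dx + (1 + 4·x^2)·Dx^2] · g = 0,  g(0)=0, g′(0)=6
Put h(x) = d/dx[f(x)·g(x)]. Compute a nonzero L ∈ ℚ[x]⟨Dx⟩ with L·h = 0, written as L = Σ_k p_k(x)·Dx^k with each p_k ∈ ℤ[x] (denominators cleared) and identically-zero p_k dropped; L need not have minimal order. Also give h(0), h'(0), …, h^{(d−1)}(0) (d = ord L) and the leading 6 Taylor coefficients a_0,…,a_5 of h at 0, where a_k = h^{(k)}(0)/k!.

f: a_k = -1, 0, 9/2, 0, -27/8, 0, …
g: a_k = 0, 6, 0, -8, 0, 96/5, …
L₀ := L_f ⊗_s L_g (sym. prod.), ord ≤ 4.
h=h₀': d/dx-closure on L₀ ⇒ L.
L = (134325 + 1685016·x^2 + 9665136·x^4 + 17604864·x^6 + 22954752·x^8 + 28366848·x^10 + 26873856·x^12) + (77328·x + 1187136·x^3 + 5460480·x^5 + 10782720·x^7 + 14929920·x^9 + 11943936·x^11)·Dx + (17850 + 242160·x^2 + 1468896·x^4 + 3414528·x^6 + 5764608·x^8 + 7630848·x^10 + 5971968·x^12)·Dx^2 + (8592·x + 131904·x^3 + 606720·x^5 + 1198080·x^7 + 1658880·x^9 + 1327104·x^11)·Dx^3 + (325 + 6104·x^2 + 43888·x^4 + 162048·x^6 + 357120·x^8 + 497664·x^10 + 331776·x^12)·Dx^4  (order 4).
h: a_k = -6, 0, 105, 0, -1509/4, 0, …
ICs: h(0) = -6, h′(0) = 0, h′′(0) = 210, h′′′(0) = 0.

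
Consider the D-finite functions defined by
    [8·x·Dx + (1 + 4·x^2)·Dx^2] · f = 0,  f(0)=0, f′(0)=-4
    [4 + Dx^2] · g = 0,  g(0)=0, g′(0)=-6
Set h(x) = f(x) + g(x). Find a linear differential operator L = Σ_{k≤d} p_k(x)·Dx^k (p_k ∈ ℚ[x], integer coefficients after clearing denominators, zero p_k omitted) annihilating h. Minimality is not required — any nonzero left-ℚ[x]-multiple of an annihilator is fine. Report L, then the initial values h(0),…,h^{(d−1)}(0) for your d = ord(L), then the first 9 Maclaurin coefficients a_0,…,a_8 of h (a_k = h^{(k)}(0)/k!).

f: a_k = 0, -4, 0, 16/3, 0, -64/5, 0, 256/7, 0, …
g: a_k = 0, -6, 0, 4, 0, -4/5, 0, 8/105, 0, …
L₀ := lclm(L_f,L_g); ord L₀ ≤ 2+2.
L = (-352·x + 1792·x^3 + 512·x^5)·Dx + (-4 + 112·x^2 + 576·x^4 + 256·x^6)·Dx^2 + (-88·x + 448·x^3 + 128·x^5)·Dx^3 + (-1 + 28·x^2 + 144·x^4 + 64·x^6)·Dx^4  (order 4).
h: a_k = 0, -10, 0, 28/3, 0, -68/5, 0, 3848/105, 0, …
ICs: h(0) = 0, h′(0) = -10, h′′(0) = 0, h′′′(0) = 56.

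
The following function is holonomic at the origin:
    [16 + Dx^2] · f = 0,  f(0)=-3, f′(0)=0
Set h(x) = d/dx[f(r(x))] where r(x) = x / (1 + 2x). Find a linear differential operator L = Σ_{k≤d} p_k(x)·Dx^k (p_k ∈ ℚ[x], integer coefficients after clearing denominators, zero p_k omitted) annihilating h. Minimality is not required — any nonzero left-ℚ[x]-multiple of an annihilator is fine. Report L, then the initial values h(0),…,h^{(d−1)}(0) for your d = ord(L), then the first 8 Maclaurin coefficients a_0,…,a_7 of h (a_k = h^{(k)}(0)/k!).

L = (40 + 96·x + 96·x^2) + (12 + 72·x + 144·x^2 + 96·x^3)·Dx + (1 + 8·x + 24·x^2 + 32·x^3 + 16·x^4)·Dx^2  (order 2).
h: a_k = 0, 48, -288, 1024, -2560, 19712/5, 10752/5, -4820992/105, …
ICs: h(0) = 0, h′(0) = 48.

f: a_k = -3, 0, 24, 0, -32, 0, 256/15, 0, …
Change of var in L_f (x↦r) gives L₀.
Derive L from L₀ (diff closure).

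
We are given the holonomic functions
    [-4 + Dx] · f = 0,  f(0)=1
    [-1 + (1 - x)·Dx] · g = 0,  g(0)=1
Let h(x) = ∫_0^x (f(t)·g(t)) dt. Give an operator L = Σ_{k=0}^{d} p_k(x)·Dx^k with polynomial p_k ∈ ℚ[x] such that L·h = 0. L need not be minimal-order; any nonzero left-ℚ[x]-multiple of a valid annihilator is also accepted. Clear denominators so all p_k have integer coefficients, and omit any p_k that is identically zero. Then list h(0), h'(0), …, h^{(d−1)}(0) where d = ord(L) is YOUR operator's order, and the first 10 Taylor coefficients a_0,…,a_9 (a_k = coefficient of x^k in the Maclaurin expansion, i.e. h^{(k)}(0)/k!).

f: a_k = 1, 4, 8, 32/3, 32/3, 128/15, 256/45, 1024/315, 512/315, 2048/2835, …
g: a_k = 1, 1, 1, 1, 1, 1, 1, 1, 1, 1, …
Product ⇒ symmetric product L₀, ord ≤ 1.
h=∫₀ˣh₀: take L = L₀·Dx.
L = (5 - 4·x)·Dx + (-1 + x)·Dx^2  (order 2).
h: a_k = 0, 1, 5/2, 13/3, 71/12, 103/15, 643/90, 437/63, 16319/2520, 16831/2835, …
ICs: h(0) = 0, h′(0) = 1.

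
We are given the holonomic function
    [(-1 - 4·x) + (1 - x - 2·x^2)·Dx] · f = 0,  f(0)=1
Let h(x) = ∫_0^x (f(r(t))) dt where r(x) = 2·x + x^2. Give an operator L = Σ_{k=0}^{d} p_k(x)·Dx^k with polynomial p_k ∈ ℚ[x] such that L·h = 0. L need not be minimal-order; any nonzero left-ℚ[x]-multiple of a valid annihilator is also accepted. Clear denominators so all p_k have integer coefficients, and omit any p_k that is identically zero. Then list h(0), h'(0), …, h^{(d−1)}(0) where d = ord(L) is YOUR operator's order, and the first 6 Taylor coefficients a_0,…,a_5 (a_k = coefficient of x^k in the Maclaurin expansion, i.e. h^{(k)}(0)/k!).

f: a_k = 1, 1, 3, 5, 11, 21, …
f∘r: x↦r, Dx↦Dx/r' in L_f ⇒ L₀.
∫: right-multiply L₀ by Dx.
L = (2 + 16·x + 8·x^2)·Dx + (-1 + 3·x + 6·x^2 + 2·x^3)·Dx^2  (order 2).
h: a_k = 0, 1, 1, 13/3, 13, 239/5, …
ICs: h(0) = 0, h′(0) = 1.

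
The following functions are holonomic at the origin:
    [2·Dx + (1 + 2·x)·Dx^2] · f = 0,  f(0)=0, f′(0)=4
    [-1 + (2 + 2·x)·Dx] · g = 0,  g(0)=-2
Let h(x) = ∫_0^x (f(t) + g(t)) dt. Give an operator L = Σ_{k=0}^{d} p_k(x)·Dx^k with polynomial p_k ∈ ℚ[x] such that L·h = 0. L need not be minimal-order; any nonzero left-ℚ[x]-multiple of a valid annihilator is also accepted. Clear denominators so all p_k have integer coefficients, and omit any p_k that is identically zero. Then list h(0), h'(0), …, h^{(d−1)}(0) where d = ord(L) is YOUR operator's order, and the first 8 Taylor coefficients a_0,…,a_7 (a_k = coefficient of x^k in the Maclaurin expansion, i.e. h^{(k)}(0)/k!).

L = (10 + 4·x)·Dx^2 + (29 + 52·x + 20·x^2)·Dx^3 + (6 + 22·x + 24·x^2 + 8·x^3)·Dx^4  (order 4).
h: a_k = 0, -2, 3/2, -5/4, 125/96, -507/320, 2719/1280, -32705/10752, …
ICs: h(0) = 0, h′(0) = -2, h′′(0) = 3, h′′′(0) = -15/2.

f: a_k = 0, 4, -4, 16/3, -8, 64/5, -64/3, 256/7, …
g: a_k = -2, -1, 1/4, -1/8, 5/64, -7/128, 21/512, -33/1024, …
Weyl lclm of L_f,L_g ⇒ L₀ (ord ≤ 3).
h=∫₀ˣh₀: take L = L₀·Dx.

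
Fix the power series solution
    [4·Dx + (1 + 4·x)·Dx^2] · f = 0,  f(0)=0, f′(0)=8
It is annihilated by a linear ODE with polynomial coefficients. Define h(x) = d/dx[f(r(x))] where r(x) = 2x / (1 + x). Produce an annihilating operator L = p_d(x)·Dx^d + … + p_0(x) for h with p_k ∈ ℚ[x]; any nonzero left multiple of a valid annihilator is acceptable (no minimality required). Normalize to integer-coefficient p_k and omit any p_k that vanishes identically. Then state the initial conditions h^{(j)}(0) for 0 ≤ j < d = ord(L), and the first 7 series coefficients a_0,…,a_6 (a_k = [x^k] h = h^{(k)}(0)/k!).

L = (10 + 18·x) + (1 + 10·x + 9·x^2)·Dx  (order 1).
h: a_k = 16, -160, 1456, -13120, 118096, -1062880, 9565936, …
ICs: h(0) = 16.

f: a_k = 0, 8, -16, 128/3, -128, 2048/5, -4096/3, …
f∘r: x↦r, Dx↦Dx/r' in L_f ⇒ L₀.
Derive L from L₀ (diff closure).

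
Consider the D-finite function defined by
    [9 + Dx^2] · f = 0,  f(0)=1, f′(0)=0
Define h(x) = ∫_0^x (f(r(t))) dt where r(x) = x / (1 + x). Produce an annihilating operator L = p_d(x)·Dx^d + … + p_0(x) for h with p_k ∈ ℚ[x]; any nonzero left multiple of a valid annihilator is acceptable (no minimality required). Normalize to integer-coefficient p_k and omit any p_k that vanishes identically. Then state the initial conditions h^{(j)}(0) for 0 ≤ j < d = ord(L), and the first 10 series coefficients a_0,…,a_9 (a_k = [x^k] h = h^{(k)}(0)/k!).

f: a_k = 1, 0, -9/2, 0, 27/8, 0, -81/80, 0, 729/4480, 0, …
f∘r: x↦r, Dx↦Dx/r' in L_f ⇒ L₀.
∫: right-multiply L₀ by Dx.
L = 9·Dx + (2 + 6·x + 6·x^2 + 2·x^3)·Dx^2 + (1 + 4·x + 6·x^2 + 4·x^3 + x^4)·Dx^3  (order 3).
h: a_k = 0, 1, 0, -3/2, 9/4, -81/40, 3/4, 117/80, -1377/320, 32617/4480, …
ICs: h(0) = 0, h′(0) = 1, h′′(0) = 0.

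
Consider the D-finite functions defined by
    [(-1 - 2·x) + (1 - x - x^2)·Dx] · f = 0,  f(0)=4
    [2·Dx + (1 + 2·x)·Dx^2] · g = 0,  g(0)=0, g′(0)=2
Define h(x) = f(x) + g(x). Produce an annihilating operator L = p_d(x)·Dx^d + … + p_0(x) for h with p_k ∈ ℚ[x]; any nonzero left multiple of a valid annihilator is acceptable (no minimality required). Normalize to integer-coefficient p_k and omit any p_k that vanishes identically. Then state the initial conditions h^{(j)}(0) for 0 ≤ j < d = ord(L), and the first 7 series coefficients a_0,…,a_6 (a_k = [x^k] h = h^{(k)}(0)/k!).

f: a_k = 4, 4, 8, 12, 20, 32, 52, …
g: a_k = 0, 2, -2, 8/3, -4, 32/5, -32/3, …
L₀ := lclm(L_f,L_g); ord L₀ ≤ 1+2.
L = (34 + 92·x + 116·x^2 + 48·x^3 + 24·x^4)·Dx + (5 + 60·x + 170·x^2 + 180·x^3 + 100·x^4 + 40·x^5)·Dx^2 + (-3 - 11·x - 5·x^2 + 20·x^3 + 30·x^4 + 24·x^5 + 8·x^6)·Dx^3  (order 3).
h: a_k = 4, 6, 6, 44/3, 16, 192/5, 124/3, …
ICs: h(0) = 4, h′(0) = 6, h′′(0) = 12.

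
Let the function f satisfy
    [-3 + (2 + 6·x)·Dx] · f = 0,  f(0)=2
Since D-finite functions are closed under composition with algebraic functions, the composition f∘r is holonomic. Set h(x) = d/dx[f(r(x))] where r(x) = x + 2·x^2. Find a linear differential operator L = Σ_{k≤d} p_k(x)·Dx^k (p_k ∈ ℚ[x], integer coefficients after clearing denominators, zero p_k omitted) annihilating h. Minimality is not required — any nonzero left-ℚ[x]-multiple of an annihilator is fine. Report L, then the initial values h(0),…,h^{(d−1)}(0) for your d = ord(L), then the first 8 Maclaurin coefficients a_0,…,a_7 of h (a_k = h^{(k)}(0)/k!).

L = 5 + (-2 - 14·x - 36·x^2 - 48·x^3)·Dx  (order 1).
h: a_k = 3, 15/2, -135/8, 315/16, 2025/128, -33615/256, 292005/1024, -282285/2048, …
ICs: h(0) = 3.

f: a_k = 2, 3, -9/4, 27/8, -405/64, 1701/128, -15309/512, 72171/1024, …
Substitute x→r, Dx→(1/r')Dx; clear ⇒ L₀.
h₀' ⇒ L via d/dx closure of L₀.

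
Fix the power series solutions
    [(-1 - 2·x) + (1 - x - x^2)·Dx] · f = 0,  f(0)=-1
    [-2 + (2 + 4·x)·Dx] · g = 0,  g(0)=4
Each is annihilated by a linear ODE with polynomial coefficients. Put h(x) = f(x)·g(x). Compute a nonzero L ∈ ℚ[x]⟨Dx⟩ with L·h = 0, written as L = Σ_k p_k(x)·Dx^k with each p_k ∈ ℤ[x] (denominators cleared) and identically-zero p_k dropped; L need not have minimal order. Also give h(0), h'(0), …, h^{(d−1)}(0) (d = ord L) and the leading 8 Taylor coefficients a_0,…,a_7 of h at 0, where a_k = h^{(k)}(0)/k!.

L = (2 + 3·x + 3·x^2) + (-1 - x + 3·x^2 + 2·x^3)·Dx  (order 1).
h: a_k = -4, -8, -10, -20, -55/2, -51, -293/4, -265/2, …
ICs: h(0) = -4.

f: a_k = -1, -1, -2, -3, -5, -8, -13, -21, …
g: a_k = 4, 4, -2, 2, -5/2, 7/2, -21/4, 33/4, …
f·g: L₀ = L_f ⊗_s L_g, ord ≤ 1·1.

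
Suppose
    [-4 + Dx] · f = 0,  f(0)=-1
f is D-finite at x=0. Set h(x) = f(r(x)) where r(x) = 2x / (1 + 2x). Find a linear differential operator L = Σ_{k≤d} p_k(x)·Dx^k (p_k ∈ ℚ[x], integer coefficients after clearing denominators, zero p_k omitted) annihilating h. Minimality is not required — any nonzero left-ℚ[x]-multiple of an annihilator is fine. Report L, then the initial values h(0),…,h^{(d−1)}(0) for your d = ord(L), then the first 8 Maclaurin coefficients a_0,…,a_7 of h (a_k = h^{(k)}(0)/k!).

f: a_k = -1, -4, -8, -32/3, -32/3, -128/15, -256/45, -1024/315, …
Change of var in L_f (x↦r) gives L₀.
L = -8 + (1 + 4·x + 4·x^2)·Dx  (order 1).
h: a_k = -1, -8, -16, 32/3, 64/3, -896/15, 2816/45, 8704/315, …
ICs: h(0) = -1.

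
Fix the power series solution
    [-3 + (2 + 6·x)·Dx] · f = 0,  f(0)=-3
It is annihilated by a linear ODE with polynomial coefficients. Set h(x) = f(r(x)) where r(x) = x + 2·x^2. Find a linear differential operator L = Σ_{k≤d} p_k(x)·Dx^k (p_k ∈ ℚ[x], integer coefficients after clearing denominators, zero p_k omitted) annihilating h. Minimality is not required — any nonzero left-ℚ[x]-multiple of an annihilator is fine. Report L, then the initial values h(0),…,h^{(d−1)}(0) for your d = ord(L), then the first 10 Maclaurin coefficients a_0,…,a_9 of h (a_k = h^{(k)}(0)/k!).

L = (-3 - 12·x) + (2 + 6·x + 12·x^2)·Dx  (order 1).
h: a_k = -3, -9/2, -45/8, 135/16, -945/128, -1215/256, 33615/1024, -125145/2048, 846855/32768, 11784285/65536, …
ICs: h(0) = -3.

f: a_k = -3, -9/2, 27/8, -81/16, 1215/128, -5103/256, 45927/1024, -216513/2048, 8444007/32768, -42220035/65536, …
Substitute x→r, Dx→(1/r')Dx; clear ⇒ L₀.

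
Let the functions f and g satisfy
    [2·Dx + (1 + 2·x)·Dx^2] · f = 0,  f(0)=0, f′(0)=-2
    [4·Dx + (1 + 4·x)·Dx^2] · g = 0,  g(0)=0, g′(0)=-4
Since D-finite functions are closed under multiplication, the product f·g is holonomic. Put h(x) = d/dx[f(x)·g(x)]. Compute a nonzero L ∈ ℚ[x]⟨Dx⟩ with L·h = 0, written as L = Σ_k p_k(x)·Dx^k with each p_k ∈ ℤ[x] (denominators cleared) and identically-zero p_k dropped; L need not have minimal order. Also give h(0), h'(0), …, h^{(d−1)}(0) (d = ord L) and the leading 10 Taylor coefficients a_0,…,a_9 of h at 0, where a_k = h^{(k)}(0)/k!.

f: a_k = 0, -2, 2, -8/3, 4, -32/5, 32/3, -128/7, 32, -512/9, …
g: a_k = 0, -4, 8, -64/3, 64, -1024/5, 2048/3, -16384/7, 8192, -262144/9, …
f·g: L₀ = L_f ⊗_s L_g, ord ≤ 2·2.
h₀' ⇒ L via d/dx closure of L₀.
L = (160 + 768·x + 1024·x^2) + (264 + 2144·x + 5760·x^2 + 5120·x^3)·Dx + (64 + 720·x + 2976·x^2 + 5376·x^3 + 3584·x^4)·Dx^2 + (3 + 44·x + 252·x^2 + 704·x^3 + 960·x^4 + 512·x^5)·Dx^3  (order 3).
h: a_k = 0, 16, -72, 832/3, -1040, 58688/15, -74368/5, 1200128/21, -7754112/35, 272403968/315, …
ICs: h(0) = 0, h′(0) = 16, h′′(0) = -144.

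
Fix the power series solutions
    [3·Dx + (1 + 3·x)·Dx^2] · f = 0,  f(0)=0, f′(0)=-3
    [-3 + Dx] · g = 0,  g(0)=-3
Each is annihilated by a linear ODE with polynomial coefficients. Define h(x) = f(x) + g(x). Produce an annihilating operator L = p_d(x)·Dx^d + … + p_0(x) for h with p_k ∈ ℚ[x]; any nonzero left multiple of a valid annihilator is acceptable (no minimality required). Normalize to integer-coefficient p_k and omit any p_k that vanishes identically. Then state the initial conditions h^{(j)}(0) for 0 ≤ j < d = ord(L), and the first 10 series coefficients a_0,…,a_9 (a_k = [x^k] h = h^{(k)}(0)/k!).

f: a_k = 0, -3, 9/2, -9, 81/4, -243/5, 243/2, -2187/7, 6561/8, -2187, …
g: a_k = -3, -9, -27/2, -27/2, -81/8, -243/40, -243/80, -729/560, -2187/4480, -729/4480, …
Sum ⇒ L₀ = lclm(L_f,L_g) in ℚ(x)⟨Dx⟩.
L = (-27 - 27·x)·Dx + (3 - 18·x - 27·x^2)·Dx^2 + (2 + 9·x + 9·x^2)·Dx^3  (order 3).
h: a_k = -3, -12, -9, -45/2, 81/8, -2187/40, 9477/80, -175689/560, 3671973/4480, -9798489/4480, …
ICs: h(0) = -3, h′(0) = -12, h′′(0) = -18.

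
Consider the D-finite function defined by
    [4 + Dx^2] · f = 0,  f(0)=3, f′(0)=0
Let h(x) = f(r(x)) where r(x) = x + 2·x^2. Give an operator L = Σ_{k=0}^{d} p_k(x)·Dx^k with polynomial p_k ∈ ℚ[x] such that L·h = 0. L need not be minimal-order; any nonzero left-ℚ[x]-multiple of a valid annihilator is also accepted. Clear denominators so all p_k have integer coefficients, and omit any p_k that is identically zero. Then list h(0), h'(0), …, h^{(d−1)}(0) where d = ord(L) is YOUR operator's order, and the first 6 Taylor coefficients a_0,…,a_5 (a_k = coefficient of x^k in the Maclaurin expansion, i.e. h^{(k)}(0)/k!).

f: a_k = 3, 0, -6, 0, 2, 0, …
Change of var in L_f (x↦r) gives L₀.
L = (4 + 48·x + 192·x^2 + 256·x^3) - 4·Dx + (1 + 4·x)·Dx^2  (order 2).
h: a_k = 3, 0, -6, -24, -22, 16, …
ICs: h(0) = 3, h′(0) = 0.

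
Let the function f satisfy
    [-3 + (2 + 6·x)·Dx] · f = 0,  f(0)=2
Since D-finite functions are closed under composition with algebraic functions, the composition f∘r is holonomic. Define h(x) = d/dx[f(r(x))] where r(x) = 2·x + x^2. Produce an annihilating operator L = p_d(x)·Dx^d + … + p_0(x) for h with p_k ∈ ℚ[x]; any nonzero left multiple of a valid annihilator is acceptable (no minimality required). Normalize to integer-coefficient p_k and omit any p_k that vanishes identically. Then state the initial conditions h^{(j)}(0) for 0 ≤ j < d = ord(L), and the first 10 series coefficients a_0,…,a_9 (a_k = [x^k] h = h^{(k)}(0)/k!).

f: a_k = 2, 3, -9/4, 27/8, -405/64, 1701/128, -15309/512, 72171/1024, -2814669/16384, 14073345/32768, …
h₀=f(r): pull back L_f along r ⇒ L₀.
h=h₀': d/dx-closure on L₀ ⇒ L.
L = -2 + (-1 - 7·x - 9·x^2 - 3·x^3)·Dx  (order 1).
h: a_k = 6, -12, 54, -252, 1215, -5994, 30051, -152442, 3120849/4, -8042085/2, …
ICs: h(0) = 6.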